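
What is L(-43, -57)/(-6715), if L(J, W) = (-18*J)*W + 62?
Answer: 44056/6715 ≈ 6.5608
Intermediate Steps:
L(J, W) = 62 - 18*J*W (L(J, W) = -18*J*W + 62 = 62 - 18*J*W)
L(-43, -57)/(-6715) = (62 - 18*(-43)*(-57))/(-6715) = (62 - 44118)*(-1/6715) = -44056*(-1/6715) = 44056/6715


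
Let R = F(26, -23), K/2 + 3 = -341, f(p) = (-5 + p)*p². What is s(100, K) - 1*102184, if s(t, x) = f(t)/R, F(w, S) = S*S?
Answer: -53105336/529 ≈ -1.0039e+5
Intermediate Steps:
f(p) = p²*(-5 + p)
F(w, S) = S²
K = -688 (K = -6 + 2*(-341) = -6 - 682 = -688)
R = 529 (R = (-23)² = 529)
s(t, x) = t²*(-5 + t)/529 (s(t, x) = (t²*(-5 + t))/529 = (t²*(-5 + t))*(1/529) = t²*(-5 + t)/529)
s(100, K) - 1*102184 = (1/529)*100²*(-5 + 100) - 1*102184 = (1/529)*10000*95 - 102184 = 950000/529 - 102184 = -53105336/529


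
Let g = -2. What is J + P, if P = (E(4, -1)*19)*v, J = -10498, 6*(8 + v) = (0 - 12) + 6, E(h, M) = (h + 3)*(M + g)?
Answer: -6907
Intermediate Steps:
E(h, M) = (-2 + M)*(3 + h) (E(h, M) = (h + 3)*(M - 2) = (3 + h)*(-2 + M) = (-2 + M)*(3 + h))
v = -9 (v = -8 + ((0 - 12) + 6)/6 = -8 + (-12 + 6)/6 = -8 + (1/6)*(-6) = -8 - 1 = -9)
P = 3591 (P = ((-6 - 2*4 + 3*(-1) - 1*4)*19)*(-9) = ((-6 - 8 - 3 - 4)*19)*(-9) = -21*19*(-9) = -399*(-9) = 3591)
J + P = -10498 + 3591 = -6907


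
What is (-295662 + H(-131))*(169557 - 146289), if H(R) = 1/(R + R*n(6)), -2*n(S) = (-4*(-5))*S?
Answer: -53171372718996/7729 ≈ -6.8795e+9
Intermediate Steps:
n(S) = -10*S (n(S) = -(-4*(-5))*S/2 = -10*S)
H(R) = -1/(59*R) (H(R) = 1/(R + R*(-10*6)) = 1/(R + R*(-60)) = 1/(R - 60*R) = 1/(-59*R) = -1/(59*R))
(-295662 + H(-131))*(169557 - 146289) = (-295662 - 1/59/(-131))*(169557 - 146289) = (-295662 - 1/59*(-1/131))*23268 = (-295662 + 1/7729)*23268 = -2285171597/7729*23268 = -53171372718996/7729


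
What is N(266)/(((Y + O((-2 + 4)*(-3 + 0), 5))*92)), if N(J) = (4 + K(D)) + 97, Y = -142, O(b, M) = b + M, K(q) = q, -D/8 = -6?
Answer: -149/13156 ≈ -0.011326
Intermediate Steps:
D = 48 (D = -8*(-6) = 48)
O(b, M) = M + b
N(J) = 149 (N(J) = (4 + 48) + 97 = 52 + 97 = 149)
N(266)/(((Y + O((-2 + 4)*(-3 + 0), 5))*92)) = 149/(((-142 + (5 + (-2 + 4)*(-3 + 0)))*92)) = 149/(((-142 + (5 + 2*(-3)))*92)) = 149/(((-142 + (5 - 6))*92)) = 149/(((-142 - 1)*92)) = 149/((-143*92)) = 149/(-13156) = 149*(-1/13156) = -149/13156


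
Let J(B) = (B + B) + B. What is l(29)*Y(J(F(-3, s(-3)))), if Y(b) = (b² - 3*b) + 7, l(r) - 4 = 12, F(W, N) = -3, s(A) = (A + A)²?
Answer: 1840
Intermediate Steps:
s(A) = 4*A² (s(A) = (2*A)² = 4*A²)
l(r) = 16 (l(r) = 4 + 12 = 16)
J(B) = 3*B (J(B) = 2*B + B = 3*B)
Y(b) = 7 + b² - 3*b
l(29)*Y(J(F(-3, s(-3)))) = 16*(7 + (3*(-3))² - 9*(-3)) = 16*(7 + (-9)² - 3*(-9)) = 16*(7 + 81 + 27) = 16*115 = 1840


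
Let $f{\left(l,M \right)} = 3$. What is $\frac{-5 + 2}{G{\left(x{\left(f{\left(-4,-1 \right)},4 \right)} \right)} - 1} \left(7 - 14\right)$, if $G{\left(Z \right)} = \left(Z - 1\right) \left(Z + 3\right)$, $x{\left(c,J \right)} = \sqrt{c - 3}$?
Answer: $- \frac{21}{4} \approx -5.25$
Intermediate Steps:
$x{\left(c,J \right)} = \sqrt{-3 + c}$
$G{\left(Z \right)} = \left(-1 + Z\right) \left(3 + Z\right)$
$\frac{-5 + 2}{G{\left(x{\left(f{\left(-4,-1 \right)},4 \right)} \right)} - 1} \left(7 - 14\right) = \frac{-5 + 2}{\left(-3 + \left(\sqrt{-3 + 3}\right)^{2} + 2 \sqrt{-3 + 3}\right) - 1} \left(7 - 14\right) = - \frac{3}{\left(-3 + \left(\sqrt{0}\right)^{2} + 2 \sqrt{0}\right) - 1} \left(-7\right) = - \frac{3}{\left(-3 + 0^{2} + 2 \cdot 0\right) - 1} \left(-7\right) = - \frac{3}{\left(-3 + 0 + 0\right) - 1} \left(-7\right) = - \frac{3}{-3 - 1} \left(-7\right) = - \frac{3}{-4} \left(-7\right) = \left(-3\right) \left(- \frac{1}{4}\right) \left(-7\right) = \frac{3}{4} \left(-7\right) = - \frac{21}{4}$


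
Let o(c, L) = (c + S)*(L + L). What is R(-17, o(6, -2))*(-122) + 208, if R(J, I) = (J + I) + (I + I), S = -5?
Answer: 3746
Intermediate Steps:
o(c, L) = 2*L*(-5 + c) (o(c, L) = (c - 5)*(L + L) = (-5 + c)*(2*L) = 2*L*(-5 + c))
R(J, I) = J + 3*I (R(J, I) = (I + J) + 2*I = J + 3*I)
R(-17, o(6, -2))*(-122) + 208 = (-17 + 3*(2*(-2)*(-5 + 6)))*(-122) + 208 = (-17 + 3*(2*(-2)*1))*(-122) + 208 = (-17 + 3*(-4))*(-122) + 208 = (-17 - 12)*(-122) + 208 = -29*(-122) + 208 = 3538 + 208 = 3746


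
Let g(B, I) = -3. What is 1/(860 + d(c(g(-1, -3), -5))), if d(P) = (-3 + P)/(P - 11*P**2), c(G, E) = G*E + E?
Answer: 1090/937393 ≈ 0.0011628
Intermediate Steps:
c(G, E) = E + E*G (c(G, E) = E*G + E = E + E*G)
d(P) = (-3 + P)/(P - 11*P**2)
1/(860 + d(c(g(-1, -3), -5))) = 1/(860 + (3 - (-5)*(1 - 3))/(((-5*(1 - 3)))*(-1 + 11*(-5*(1 - 3))))) = 1/(860 + (3 - (-5)*(-2))/(((-5*(-2)))*(-1 + 11*(-5*(-2))))) = 1/(860 + (3 - 1*10)/(10*(-1 + 11*10))) = 1/(860 + (3 - 10)/(10*(-1 + 110))) = 1/(860 + (1/10)*(-7)/109) = 1/(860 + (1/10)*(1/109)*(-7)) = 1/(860 - 7/1090) = 1/(937393/1090) = 1090/937393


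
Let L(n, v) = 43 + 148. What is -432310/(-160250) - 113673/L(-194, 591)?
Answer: -1813352704/3060775 ≈ -592.45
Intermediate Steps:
L(n, v) = 191
-432310/(-160250) - 113673/L(-194, 591) = -432310/(-160250) - 113673/191 = -432310*(-1/160250) - 113673*1/191 = 43231/16025 - 113673/191 = -1813352704/3060775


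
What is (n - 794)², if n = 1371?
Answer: 332929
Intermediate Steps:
(n - 794)² = (1371 - 794)² = 577² = 332929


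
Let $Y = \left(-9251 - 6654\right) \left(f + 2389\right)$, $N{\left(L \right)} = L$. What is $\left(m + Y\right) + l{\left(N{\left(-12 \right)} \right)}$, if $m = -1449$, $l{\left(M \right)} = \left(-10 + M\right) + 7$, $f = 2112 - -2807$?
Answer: $-116235204$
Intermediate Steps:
$f = 4919$ ($f = 2112 + 2807 = 4919$)
$Y = -116233740$ ($Y = \left(-9251 - 6654\right) \left(4919 + 2389\right) = \left(-15905\right) 7308 = -116233740$)
$l{\left(M \right)} = -3 + M$
$\left(m + Y\right) + l{\left(N{\left(-12 \right)} \right)} = \left(-1449 - 116233740\right) - 15 = -116235189 - 15 = -116235204$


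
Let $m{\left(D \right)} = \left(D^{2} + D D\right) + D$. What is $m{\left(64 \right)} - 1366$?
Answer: $6890$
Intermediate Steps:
$m{\left(D \right)} = D + 2 D^{2}$ ($m{\left(D \right)} = \left(D^{2} + D^{2}\right) + D = 2 D^{2} + D = D + 2 D^{2}$)
$m{\left(64 \right)} - 1366 = 64 \left(1 + 2 \cdot 64\right) - 1366 = 64 \left(1 + 128\right) - 1366 = 64 \cdot 129 - 1366 = 8256 - 1366 = 6890$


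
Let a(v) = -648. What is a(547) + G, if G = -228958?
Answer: -229606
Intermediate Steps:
a(547) + G = -648 - 228958 = -229606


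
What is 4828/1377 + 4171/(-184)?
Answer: -285595/14904 ≈ -19.162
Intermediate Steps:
4828/1377 + 4171/(-184) = 4828*(1/1377) + 4171*(-1/184) = 284/81 - 4171/184 = -285595/14904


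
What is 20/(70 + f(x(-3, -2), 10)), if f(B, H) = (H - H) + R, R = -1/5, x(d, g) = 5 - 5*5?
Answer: 100/349 ≈ 0.28653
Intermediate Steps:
x(d, g) = -20 (x(d, g) = 5 - 25 = -20)
R = -1/5 (R = -1*1/5 = -1/5 ≈ -0.20000)
f(B, H) = -1/5 (f(B, H) = (H - H) - 1/5 = 0 - 1/5 = -1/5)
20/(70 + f(x(-3, -2), 10)) = 20/(70 - 1/5) = 20/(349/5) = 20*(5/349) = 100/349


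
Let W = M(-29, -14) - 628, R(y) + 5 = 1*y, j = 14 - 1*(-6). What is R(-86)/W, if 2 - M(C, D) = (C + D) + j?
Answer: 91/603 ≈ 0.15091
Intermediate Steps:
j = 20 (j = 14 + 6 = 20)
M(C, D) = -18 - C - D (M(C, D) = 2 - ((C + D) + 20) = 2 - (20 + C + D) = 2 + (-20 - C - D) = -18 - C - D)
R(y) = -5 + y (R(y) = -5 + 1*y = -5 + y)
W = -603 (W = (-18 - 1*(-29) - 1*(-14)) - 628 = (-18 + 29 + 14) - 628 = 25 - 628 = -603)
R(-86)/W = (-5 - 86)/(-603) = -91*(-1/603) = 91/603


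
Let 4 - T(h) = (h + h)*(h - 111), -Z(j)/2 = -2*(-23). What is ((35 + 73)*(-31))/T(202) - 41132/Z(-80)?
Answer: 94520021/211370 ≈ 447.18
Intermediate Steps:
Z(j) = -92 (Z(j) = -(-4)*(-23) = -2*46 = -92)
T(h) = 4 - 2*h*(-111 + h) (T(h) = 4 - (h + h)*(h - 111) = 4 - 2*h*(-111 + h))
((35 + 73)*(-31))/T(202) - 41132/Z(-80) = ((35 + 73)*(-31))/(4 - 2*202**2 + 222*202) - 41132/(-92) = (108*(-31))/(4 - 2*40804 + 44844) - 41132*(-1/92) = -3348/(4 - 81608 + 44844) + 10283/23 = -3348/(-36760) + 10283/23 = -3348*(-1/36760) + 10283/23 = 837/9190 + 10283/23 = 94520021/211370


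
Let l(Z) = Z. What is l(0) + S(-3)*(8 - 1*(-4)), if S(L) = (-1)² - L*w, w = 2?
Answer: 84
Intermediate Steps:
S(L) = 1 - 2*L (S(L) = (-1)² - L*2 = 1 - 2*L)
l(0) + S(-3)*(8 - 1*(-4)) = 0 + (1 - 2*(-3))*(8 - 1*(-4)) = 0 + (1 + 6)*(8 + 4) = 0 + 7*12 = 0 + 84 = 84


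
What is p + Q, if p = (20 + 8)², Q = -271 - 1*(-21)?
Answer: 534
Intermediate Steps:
Q = -250 (Q = -271 + 21 = -250)
p = 784 (p = 28² = 784)
p + Q = 784 - 250 = 534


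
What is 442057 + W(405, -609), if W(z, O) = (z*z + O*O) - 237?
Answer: 976726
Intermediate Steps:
W(z, O) = -237 + O**2 + z**2 (W(z, O) = (z**2 + O**2) - 237 = (O**2 + z**2) - 237 = -237 + O**2 + z**2)
442057 + W(405, -609) = 442057 + (-237 + (-609)**2 + 405**2) = 442057 + (-237 + 370881 + 164025) = 442057 + 534669 = 976726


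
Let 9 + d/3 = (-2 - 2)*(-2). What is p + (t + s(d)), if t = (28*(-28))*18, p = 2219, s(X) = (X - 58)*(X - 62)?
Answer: -7928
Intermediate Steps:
d = -3 (d = -27 + 3*((-2 - 2)*(-2)) = -27 + 3*(-4*(-2)) = -27 + 3*8 = -27 + 24 = -3)
s(X) = (-62 + X)*(-58 + X) (s(X) = (-58 + X)*(-62 + X) = (-62 + X)*(-58 + X))
t = -14112 (t = -784*18 = -14112)
p + (t + s(d)) = 2219 + (-14112 + (3596 + (-3)**2 - 120*(-3))) = 2219 + (-14112 + (3596 + 9 + 360)) = 2219 + (-14112 + 3965) = 2219 - 10147 = -7928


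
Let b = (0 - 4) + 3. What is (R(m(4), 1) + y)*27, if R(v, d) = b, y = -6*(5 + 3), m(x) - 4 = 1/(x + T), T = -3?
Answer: -1323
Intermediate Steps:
m(x) = 4 + 1/(-3 + x) (m(x) = 4 + 1/(x - 3) = 4 + 1/(-3 + x))
b = -1 (b = -4 + 3 = -1)
y = -48 (y = -6*8 = -48)
R(v, d) = -1
(R(m(4), 1) + y)*27 = (-1 - 48)*27 = -49*27 = -1323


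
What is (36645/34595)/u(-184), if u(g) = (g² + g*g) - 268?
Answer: 7329/466645036 ≈ 1.5706e-5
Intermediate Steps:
u(g) = -268 + 2*g² (u(g) = (g² + g²) - 268 = 2*g² - 268 = -268 + 2*g²)
(36645/34595)/u(-184) = (36645/34595)/(-268 + 2*(-184)²) = (36645*(1/34595))/(-268 + 2*33856) = 7329/(6919*(-268 + 67712)) = (7329/6919)/67444 = (7329/6919)*(1/67444) = 7329/466645036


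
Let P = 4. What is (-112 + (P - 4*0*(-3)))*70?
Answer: -7560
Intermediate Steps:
(-112 + (P - 4*0*(-3)))*70 = (-112 + (4 - 4*0*(-3)))*70 = (-112 + (4 + 0*(-3)))*70 = (-112 + (4 + 0))*70 = (-112 + 4)*70 = -108*70 = -7560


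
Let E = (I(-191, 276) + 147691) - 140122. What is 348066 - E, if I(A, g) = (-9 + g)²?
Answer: 269208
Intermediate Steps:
E = 78858 (E = ((-9 + 276)² + 147691) - 140122 = (267² + 147691) - 140122 = (71289 + 147691) - 140122 = 218980 - 140122 = 78858)
348066 - E = 348066 - 1*78858 = 348066 - 78858 = 269208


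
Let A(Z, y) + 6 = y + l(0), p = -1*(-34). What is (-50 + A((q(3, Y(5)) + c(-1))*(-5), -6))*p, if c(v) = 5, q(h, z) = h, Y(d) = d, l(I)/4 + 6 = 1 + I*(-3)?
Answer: -2788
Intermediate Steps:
l(I) = -20 - 12*I (l(I) = -24 + 4*(1 + I*(-3)) = -24 + 4*(1 - 3*I) = -24 + (4 - 12*I) = -20 - 12*I)
p = 34
A(Z, y) = -26 + y (A(Z, y) = -6 + (y + (-20 - 12*0)) = -6 + (y + (-20 + 0)) = -6 + (y - 20) = -6 + (-20 + y) = -26 + y)
(-50 + A((q(3, Y(5)) + c(-1))*(-5), -6))*p = (-50 + (-26 - 6))*34 = (-50 - 32)*34 = -82*34 = -2788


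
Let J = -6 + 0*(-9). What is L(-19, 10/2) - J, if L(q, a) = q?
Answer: -13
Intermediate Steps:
J = -6 (J = -6 + 0 = -6)
L(-19, 10/2) - J = -19 - 1*(-6) = -19 + 6 = -13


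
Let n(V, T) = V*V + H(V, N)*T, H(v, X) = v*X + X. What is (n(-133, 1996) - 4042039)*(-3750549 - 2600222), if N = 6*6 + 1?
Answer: 87467987739594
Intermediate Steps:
N = 37 (N = 36 + 1 = 37)
H(v, X) = X + X*v (H(v, X) = X*v + X = X + X*v)
n(V, T) = V² + T*(37 + 37*V) (n(V, T) = V*V + (37*(1 + V))*T = V² + (37 + 37*V)*T = V² + T*(37 + 37*V))
(n(-133, 1996) - 4042039)*(-3750549 - 2600222) = (((-133)² + 37*1996*(1 - 133)) - 4042039)*(-3750549 - 2600222) = ((17689 + 37*1996*(-132)) - 4042039)*(-6350771) = ((17689 - 9748464) - 4042039)*(-6350771) = (-9730775 - 4042039)*(-6350771) = -13772814*(-6350771) = 87467987739594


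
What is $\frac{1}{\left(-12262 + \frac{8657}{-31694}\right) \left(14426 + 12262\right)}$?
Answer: $- \frac{15847}{5186018631840} \approx -3.0557 \cdot 10^{-9}$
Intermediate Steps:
$\frac{1}{\left(-12262 + \frac{8657}{-31694}\right) \left(14426 + 12262\right)} = \frac{1}{\left(-12262 + 8657 \left(- \frac{1}{31694}\right)\right) 26688} = \frac{1}{\left(-12262 - \frac{8657}{31694}\right) 26688} = \frac{1}{\left(- \frac{388640485}{31694}\right) 26688} = \frac{1}{- \frac{5186018631840}{15847}} = - \frac{15847}{5186018631840}$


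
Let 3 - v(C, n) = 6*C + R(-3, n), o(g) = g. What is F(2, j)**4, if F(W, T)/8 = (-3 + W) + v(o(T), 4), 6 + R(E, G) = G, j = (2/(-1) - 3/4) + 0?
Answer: 723394816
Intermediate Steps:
j = -11/4 (j = (2*(-1) - 3*1/4) + 0 = (-2 - 3/4) + 0 = -11/4 + 0 = -11/4 ≈ -2.7500)
R(E, G) = -6 + G
v(C, n) = 9 - n - 6*C (v(C, n) = 3 - (6*C + (-6 + n)) = 3 - (-6 + n + 6*C) = 3 + (6 - n - 6*C) = 9 - n - 6*C)
F(W, T) = 16 - 48*T + 8*W (F(W, T) = 8*((-3 + W) + (9 - 1*4 - 6*T)) = 8*((-3 + W) + (9 - 4 - 6*T)) = 8*((-3 + W) + (5 - 6*T)) = 8*(2 + W - 6*T) = 16 - 48*T + 8*W)
F(2, j)**4 = (16 - 48*(-11/4) + 8*2)**4 = (16 + 132 + 16)**4 = 164**4 = 723394816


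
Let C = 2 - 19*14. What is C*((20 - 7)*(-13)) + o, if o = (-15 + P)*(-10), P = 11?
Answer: 44656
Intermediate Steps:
C = -264 (C = 2 - 266 = -264)
o = 40 (o = (-15 + 11)*(-10) = -4*(-10) = 40)
C*((20 - 7)*(-13)) + o = -264*(20 - 7)*(-13) + 40 = -3432*(-13) + 40 = -264*(-169) + 40 = 44616 + 40 = 44656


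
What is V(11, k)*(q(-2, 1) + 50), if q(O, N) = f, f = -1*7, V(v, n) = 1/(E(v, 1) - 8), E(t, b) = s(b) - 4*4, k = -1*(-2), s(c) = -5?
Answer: -43/29 ≈ -1.4828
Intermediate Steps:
k = 2
E(t, b) = -21 (E(t, b) = -5 - 4*4 = -5 - 16 = -21)
V(v, n) = -1/29 (V(v, n) = 1/(-21 - 8) = 1/(-29) = -1/29)
f = -7
q(O, N) = -7
V(11, k)*(q(-2, 1) + 50) = -(-7 + 50)/29 = -1/29*43 = -43/29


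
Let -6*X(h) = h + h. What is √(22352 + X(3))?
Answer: √22351 ≈ 149.50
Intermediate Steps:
X(h) = -h/3 (X(h) = -(h + h)/6 = -h/3)
√(22352 + X(3)) = √(22352 - ⅓*3) = √(22352 - 1) = √22351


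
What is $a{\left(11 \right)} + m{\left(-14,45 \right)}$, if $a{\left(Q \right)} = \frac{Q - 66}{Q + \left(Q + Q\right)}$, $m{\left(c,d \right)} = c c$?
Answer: $\frac{583}{3} \approx 194.33$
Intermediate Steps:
$m{\left(c,d \right)} = c^{2}$
$a{\left(Q \right)} = \frac{-66 + Q}{3 Q}$ ($a{\left(Q \right)} = \frac{-66 + Q}{Q + 2 Q} = \frac{-66 + Q}{3 Q}$)
$a{\left(11 \right)} + m{\left(-14,45 \right)} = \frac{-66 + 11}{3 \cdot 11} + \left(-14\right)^{2} = \frac{1}{3} \cdot \frac{1}{11} \left(-55\right) + 196 = - \frac{5}{3} + 196 = \frac{583}{3}$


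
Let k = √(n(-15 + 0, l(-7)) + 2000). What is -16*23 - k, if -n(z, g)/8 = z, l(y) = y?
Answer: -368 - 2*√530 ≈ -414.04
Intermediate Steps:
n(z, g) = -8*z
k = 2*√530 (k = √(-8*(-15 + 0) + 2000) = √(-8*(-15) + 2000) = √(120 + 2000) = √2120 = 2*√530 ≈ 46.043)
-16*23 - k = -16*23 - 2*√530 = -368 - 2*√530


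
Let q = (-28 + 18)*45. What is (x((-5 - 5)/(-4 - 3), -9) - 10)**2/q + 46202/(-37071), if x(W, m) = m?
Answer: -3797059/1853550 ≈ -2.0485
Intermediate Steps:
q = -450 (q = -10*45 = -450)
(x((-5 - 5)/(-4 - 3), -9) - 10)**2/q + 46202/(-37071) = (-9 - 10)**2/(-450) + 46202/(-37071) = (-19)**2*(-1/450) + 46202*(-1/37071) = 361*(-1/450) - 46202/37071 = -361/450 - 46202/37071 = -3797059/1853550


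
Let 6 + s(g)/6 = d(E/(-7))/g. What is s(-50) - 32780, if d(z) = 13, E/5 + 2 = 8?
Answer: -820439/25 ≈ -32818.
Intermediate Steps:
E = 30 (E = -10 + 5*8 = -10 + 40 = 30)
s(g) = -36 + 78/g (s(g) = -36 + 6*(13/g) = -36 + 78/g)
s(-50) - 32780 = (-36 + 78/(-50)) - 32780 = (-36 + 78*(-1/50)) - 32780 = (-36 - 39/25) - 32780 = -939/25 - 32780 = -820439/25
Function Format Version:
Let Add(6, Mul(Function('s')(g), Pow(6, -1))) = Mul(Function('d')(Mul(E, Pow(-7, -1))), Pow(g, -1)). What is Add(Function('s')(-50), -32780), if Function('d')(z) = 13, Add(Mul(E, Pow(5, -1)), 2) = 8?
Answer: Rational(-820439, 25) ≈ -32818.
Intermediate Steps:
E = 30 (E = Add(-10, Mul(5, 8)) = Add(-10, 40) = 30)
Function('s')(g) = Add(-36, Mul(78, Pow(g, -1))) (Function('s')(g) = Add(-36, Mul(6, Mul(13, Pow(g, -1)))) = Add(-36, Mul(78, Pow(g, -1))))
Add(Function('s')(-50), -32780) = Add(Add(-36, Mul(78, Pow(-50, -1))), -32780) = Add(Add(-36, Mul(78, Rational(-1, 50))), -32780) = Add(Add(-36, Rational(-39, 25)), -32780) = Add(Rational(-939, 25), -32780) = Rational(-820439, 25)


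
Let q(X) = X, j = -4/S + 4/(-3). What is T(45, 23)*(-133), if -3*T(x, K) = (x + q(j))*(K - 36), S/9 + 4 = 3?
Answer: -686413/27 ≈ -25423.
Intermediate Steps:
S = -9 (S = -36 + 9*3 = -36 + 27 = -9)
j = -8/9 (j = -4/(-9) + 4/(-3) = -4*(-1/9) + 4*(-1/3) = 4/9 - 4/3 = -8/9 ≈ -0.88889)
T(x, K) = -(-36 + K)*(-8/9 + x)/3 (T(x, K) = -(x - 8/9)*(K - 36)/3 = -(-8/9 + x)*(-36 + K)/3 = -(-36 + K)*(-8/9 + x)/3)
T(45, 23)*(-133) = (-32/3 + 12*45 + (8/27)*23 - 1/3*23*45)*(-133) = (-32/3 + 540 + 184/27 - 345)*(-133) = (5161/27)*(-133) = -686413/27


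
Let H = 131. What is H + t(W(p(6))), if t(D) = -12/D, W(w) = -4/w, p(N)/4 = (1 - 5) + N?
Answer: 155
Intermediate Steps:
p(N) = -16 + 4*N (p(N) = 4*((1 - 5) + N) = 4*(-4 + N) = -16 + 4*N)
H + t(W(p(6))) = 131 - 12/((-4/(-16 + 4*6))) = 131 - 12/((-4/(-16 + 24))) = 131 - 12/((-4/8)) = 131 - 12/((-4*1/8)) = 131 - 12/(-1/2) = 131 - 12*(-2) = 131 + 24 = 155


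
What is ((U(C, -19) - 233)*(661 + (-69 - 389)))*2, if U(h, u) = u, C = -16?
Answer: -102312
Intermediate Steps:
((U(C, -19) - 233)*(661 + (-69 - 389)))*2 = ((-19 - 233)*(661 + (-69 - 389)))*2 = -252*(661 - 458)*2 = -252*203*2 = -51156*2 = -102312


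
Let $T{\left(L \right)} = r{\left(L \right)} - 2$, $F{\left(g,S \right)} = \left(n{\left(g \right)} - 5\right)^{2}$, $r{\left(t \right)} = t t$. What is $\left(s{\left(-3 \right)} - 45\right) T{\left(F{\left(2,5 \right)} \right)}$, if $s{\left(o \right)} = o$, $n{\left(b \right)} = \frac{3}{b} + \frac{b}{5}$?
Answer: $- \frac{2710563}{625} \approx -4336.9$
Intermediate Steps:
$n{\left(b \right)} = \frac{3}{b} + \frac{b}{5}$ ($n{\left(b \right)} = \frac{3}{b} + b \frac{1}{5} = \frac{3}{b} + \frac{b}{5}$)
$r{\left(t \right)} = t^{2}$
$F{\left(g,S \right)} = \left(-5 + \frac{3}{g} + \frac{g}{5}\right)^{2}$ ($F{\left(g,S \right)} = \left(\left(\frac{3}{g} + \frac{g}{5}\right) - 5\right)^{2} = \left(-5 + \frac{3}{g} + \frac{g}{5}\right)^{2}$)
$T{\left(L \right)} = -2 + L^{2}$ ($T{\left(L \right)} = L^{2} - 2 = -2 + L^{2}$)
$\left(s{\left(-3 \right)} - 45\right) T{\left(F{\left(2,5 \right)} \right)} = \left(-3 - 45\right) \left(-2 + \left(\frac{\left(15 + 2 \left(-25 + 2\right)\right)^{2}}{25 \cdot 4}\right)^{2}\right) = - 48 \left(-2 + \left(\frac{1}{25} \cdot \frac{1}{4} \left(15 + 2 \left(-23\right)\right)^{2}\right)^{2}\right) = - 48 \left(-2 + \left(\frac{1}{25} \cdot \frac{1}{4} \left(15 - 46\right)^{2}\right)^{2}\right) = - 48 \left(-2 + \left(\frac{1}{25} \cdot \frac{1}{4} \left(-31\right)^{2}\right)^{2}\right) = - 48 \left(-2 + \left(\frac{1}{25} \cdot \frac{1}{4} \cdot 961\right)^{2}\right) = - 48 \left(-2 + \left(\frac{961}{100}\right)^{2}\right) = - 48 \left(-2 + \frac{923521}{10000}\right) = \left(-48\right) \frac{903521}{10000} = - \frac{2710563}{625}$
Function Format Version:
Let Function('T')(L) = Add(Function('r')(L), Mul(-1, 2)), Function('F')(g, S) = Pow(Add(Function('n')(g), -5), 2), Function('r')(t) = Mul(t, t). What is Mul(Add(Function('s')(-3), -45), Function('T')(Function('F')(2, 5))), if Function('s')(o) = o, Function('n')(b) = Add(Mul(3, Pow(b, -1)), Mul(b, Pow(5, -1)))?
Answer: Rational(-2710563, 625) ≈ -4336.9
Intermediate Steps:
Function('n')(b) = Add(Mul(3, Pow(b, -1)), Mul(Rational(1, 5), b)) (Function('n')(b) = Add(Mul(3, Pow(b, -1)), Mul(b, Rational(1, 5))) = Add(Mul(3, Pow(b, -1)), Mul(Rational(1, 5), b)))
Function('r')(t) = Pow(t, 2)
Function('F')(g, S) = Pow(Add(-5, Mul(3, Pow(g, -1)), Mul(Rational(1, 5), g)), 2) (Function('F')(g, S) = Pow(Add(Add(Mul(3, Pow(g, -1)), Mul(Rational(1, 5), g)), -5), 2) = Pow(Add(-5, Mul(3, Pow(g, -1)), Mul(Rational(1, 5), g)), 2))
Function('T')(L) = Add(-2, Pow(L, 2)) (Function('T')(L) = Add(Pow(L, 2), Mul(-1, 2)) = Add(Pow(L, 2), -2) = Add(-2, Pow(L, 2)))
Mul(Add(Function('s')(-3), -45), Function('T')(Function('F')(2, 5))) = Mul(Add(-3, -45), Add(-2, Pow(Mul(Rational(1, 25), Pow(2, -2), Pow(Add(15, Mul(2, Add(-25, 2))), 2)), 2))) = Mul(-48, Add(-2, Pow(Mul(Rational(1, 25), Rational(1, 4), Pow(Add(15, Mul(2, -23)), 2)), 2))) = Mul(-48, Add(-2, Pow(Mul(Rational(1, 25), Rational(1, 4), Pow(Add(15, -46), 2)), 2))) = Mul(-48, Add(-2, Pow(Mul(Rational(1, 25), Rational(1, 4), Pow(-31, 2)), 2))) = Mul(-48, Add(-2, Pow(Mul(Rational(1, 25), Rational(1, 4), 961), 2))) = Mul(-48, Add(-2, Pow(Rational(961, 100), 2))) = Mul(-48, Add(-2, Rational(923521, 10000))) = Mul(-48, Rational(903521, 10000)) = Rational(-2710563, 625)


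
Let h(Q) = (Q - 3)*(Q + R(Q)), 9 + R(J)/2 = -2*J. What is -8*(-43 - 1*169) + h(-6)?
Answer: 1696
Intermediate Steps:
R(J) = -18 - 4*J (R(J) = -18 + 2*(-2*J) = -18 - 4*J)
h(Q) = (-18 - 3*Q)*(-3 + Q) (h(Q) = (Q - 3)*(Q + (-18 - 4*Q)) = (-3 + Q)*(-18 - 3*Q) = (-18 - 3*Q)*(-3 + Q))
-8*(-43 - 1*169) + h(-6) = -8*(-43 - 1*169) + (54 - 9*(-6) - 3*(-6)²) = -8*(-43 - 169) + (54 + 54 - 3*36) = -8*(-212) + (54 + 54 - 108) = 1696 + 0 = 1696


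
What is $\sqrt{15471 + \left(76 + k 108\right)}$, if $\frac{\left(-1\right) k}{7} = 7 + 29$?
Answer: $i \sqrt{11669} \approx 108.02 i$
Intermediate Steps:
$k = -252$ ($k = - 7 \left(7 + 29\right) = \left(-7\right) 36 = -252$)
$\sqrt{15471 + \left(76 + k 108\right)} = \sqrt{15471 + \left(76 - 27216\right)} = \sqrt{15471 - 27140} = \sqrt{-11669} = i \sqrt{11669}$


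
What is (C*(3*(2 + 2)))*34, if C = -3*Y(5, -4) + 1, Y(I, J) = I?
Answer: -5712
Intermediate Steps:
C = -14 (C = -3*5 + 1 = -15 + 1 = -14)
(C*(3*(2 + 2)))*34 = -42*(2 + 2)*34 = -42*4*34 = -14*12*34 = -168*34 = -5712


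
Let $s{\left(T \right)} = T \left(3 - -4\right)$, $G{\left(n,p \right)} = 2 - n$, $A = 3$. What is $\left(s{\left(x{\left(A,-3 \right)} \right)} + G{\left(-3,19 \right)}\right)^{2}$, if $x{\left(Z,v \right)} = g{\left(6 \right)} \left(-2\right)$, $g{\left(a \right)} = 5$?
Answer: $4225$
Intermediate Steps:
$x{\left(Z,v \right)} = -10$ ($x{\left(Z,v \right)} = 5 \left(-2\right) = -10$)
$s{\left(T \right)} = 7 T$ ($s{\left(T \right)} = T \left(3 + 4\right) = T 7 = 7 T$)
$\left(s{\left(x{\left(A,-3 \right)} \right)} + G{\left(-3,19 \right)}\right)^{2} = \left(7 \left(-10\right) + \left(2 - -3\right)\right)^{2} = \left(-70 + \left(2 + 3\right)\right)^{2} = \left(-70 + 5\right)^{2} = \left(-65\right)^{2} = 4225$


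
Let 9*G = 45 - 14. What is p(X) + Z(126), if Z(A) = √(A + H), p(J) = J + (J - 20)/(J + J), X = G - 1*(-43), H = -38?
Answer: 175795/3762 + 2*√22 ≈ 56.110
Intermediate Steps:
G = 31/9 (G = (45 - 14)/9 = (⅑)*31 = 31/9 ≈ 3.4444)
X = 418/9 (X = 31/9 - 1*(-43) = 31/9 + 43 = 418/9 ≈ 46.444)
p(J) = J + (-20 + J)/(2*J) (p(J) = J + (-20 + J)/((2*J)) = J + (-20 + J)*(1/(2*J)) = J + (-20 + J)/(2*J))
Z(A) = √(-38 + A) (Z(A) = √(A - 38) = √(-38 + A))
p(X) + Z(126) = (½ + 418/9 - 10/418/9) + √(-38 + 126) = (½ + 418/9 - 10*9/418) + √88 = (½ + 418/9 - 45/209) + 2*√22 = 175795/3762 + 2*√22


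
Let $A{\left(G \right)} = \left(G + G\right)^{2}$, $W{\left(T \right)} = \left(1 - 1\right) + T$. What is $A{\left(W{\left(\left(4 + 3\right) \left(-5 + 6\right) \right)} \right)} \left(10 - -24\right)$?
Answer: $6664$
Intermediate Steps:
$W{\left(T \right)} = T$ ($W{\left(T \right)} = 0 + T = T$)
$A{\left(G \right)} = 4 G^{2}$ ($A{\left(G \right)} = \left(2 G\right)^{2} = 4 G^{2}$)
$A{\left(W{\left(\left(4 + 3\right) \left(-5 + 6\right) \right)} \right)} \left(10 - -24\right) = 4 \left(\left(4 + 3\right) \left(-5 + 6\right)\right)^{2} \left(10 - -24\right) = 4 \left(7 \cdot 1\right)^{2} \left(10 + 24\right) = 4 \cdot 7^{2} \cdot 34 = 4 \cdot 49 \cdot 34 = 196 \cdot 34 = 6664$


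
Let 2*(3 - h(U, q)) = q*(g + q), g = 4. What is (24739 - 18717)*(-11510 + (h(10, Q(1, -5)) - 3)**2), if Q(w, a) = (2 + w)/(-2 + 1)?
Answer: -138599341/2 ≈ -6.9300e+7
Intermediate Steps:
Q(w, a) = -2 - w (Q(w, a) = (2 + w)/(-1) = (2 + w)*(-1) = -2 - w)
h(U, q) = 3 - q*(4 + q)/2
(24739 - 18717)*(-11510 + (h(10, Q(1, -5)) - 3)**2) = (24739 - 18717)*(-11510 + ((3 - 2*(-2 - 1*1) - (-2 - 1*1)**2/2) - 3)**2) = 6022*(-11510 + ((3 - 2*(-2 - 1) - (-2 - 1)**2/2) - 3)**2) = 6022*(-11510 + ((3 - 2*(-3) - 1/2*(-3)**2) - 3)**2) = 6022*(-11510 + ((3 + 6 - 1/2*9) - 3)**2) = 6022*(-11510 + ((3 + 6 - 9/2) - 3)**2) = 6022*(-11510 + (9/2 - 3)**2) = 6022*(-11510 + (3/2)**2) = 6022*(-11510 + 9/4) = 6022*(-46031/4) = -138599341/2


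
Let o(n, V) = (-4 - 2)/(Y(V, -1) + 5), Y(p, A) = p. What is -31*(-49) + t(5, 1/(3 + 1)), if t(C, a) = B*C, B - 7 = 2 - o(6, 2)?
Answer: 10978/7 ≈ 1568.3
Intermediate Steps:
o(n, V) = -6/(5 + V) (o(n, V) = (-4 - 2)/(V + 5) = -6/(5 + V))
B = 69/7 (B = 7 + (2 - (-6)/(5 + 2)) = 7 + (2 - (-6)/7) = 7 + (2 - 1*(-6/7)) = 7 + (2 + 6/7) = 7 + 20/7 = 69/7 ≈ 9.8571)
t(C, a) = 69*C/7
-31*(-49) + t(5, 1/(3 + 1)) = -31*(-49) + (69/7)*5 = 1519 + 345/7 = 10978/7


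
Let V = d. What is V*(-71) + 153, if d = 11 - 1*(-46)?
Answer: -3894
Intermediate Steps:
d = 57 (d = 11 + 46 = 57)
V = 57
V*(-71) + 153 = 57*(-71) + 153 = -4047 + 153 = -3894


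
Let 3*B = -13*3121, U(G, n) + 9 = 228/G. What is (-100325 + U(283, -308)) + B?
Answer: -96665041/849 ≈ -1.1386e+5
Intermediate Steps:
U(G, n) = -9 + 228/G
B = -40573/3 (B = (-13*3121)/3 = (1/3)*(-40573) = -40573/3 ≈ -13524.)
(-100325 + U(283, -308)) + B = (-100325 + (-9 + 228/283)) - 40573/3 = (-100325 - 2319/283) - 40573/3 = -28394294/283 - 40573/3 = -96665041/849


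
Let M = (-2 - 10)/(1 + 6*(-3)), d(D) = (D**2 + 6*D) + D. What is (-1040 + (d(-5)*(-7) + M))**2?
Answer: 271524484/289 ≈ 9.3953e+5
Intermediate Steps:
d(D) = D**2 + 7*D
M = 12/17 (M = -12/(1 - 18) = -12/(-17) = -12*(-1/17) = 12/17 ≈ 0.70588)
(-1040 + (d(-5)*(-7) + M))**2 = (-1040 + (-5*(7 - 5)*(-7) + 12/17))**2 = (-1040 + (-5*2*(-7) + 12/17))**2 = (-1040 + (-10*(-7) + 12/17))**2 = (-1040 + (70 + 12/17))**2 = (-1040 + 1202/17)**2 = (-16478/17)**2 = 271524484/289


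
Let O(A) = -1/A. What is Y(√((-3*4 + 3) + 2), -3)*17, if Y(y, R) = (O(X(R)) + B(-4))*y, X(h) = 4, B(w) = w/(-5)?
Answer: 187*I*√7/20 ≈ 24.738*I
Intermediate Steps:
B(w) = -w/5 (B(w) = w*(-⅕) = -w/5)
Y(y, R) = 11*y/20 (Y(y, R) = (-1/4 - ⅕*(-4))*y = (-1*¼ + ⅘)*y = (-¼ + ⅘)*y = 11*y/20)
Y(√((-3*4 + 3) + 2), -3)*17 = (11*√((-3*4 + 3) + 2)/20)*17 = (11*√((-12 + 3) + 2)/20)*17 = (11*√(-9 + 2)/20)*17 = (11*√(-7)/20)*17 = (11*(I*√7)/20)*17 = (11*I*√7/20)*17 = 187*I*√7/20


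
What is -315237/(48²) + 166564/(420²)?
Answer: -383500301/2822400 ≈ -135.88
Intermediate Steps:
-315237/(48²) + 166564/(420²) = -315237/2304 + 166564/176400 = -315237*1/2304 + 166564*(1/176400) = -105079/768 + 41641/44100 = -383500301/2822400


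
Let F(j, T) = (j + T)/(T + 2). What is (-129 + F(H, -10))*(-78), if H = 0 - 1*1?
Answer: 39819/4 ≈ 9954.8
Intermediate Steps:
H = -1 (H = 0 - 1 = -1)
F(j, T) = (T + j)/(2 + T)
(-129 + F(H, -10))*(-78) = (-129 + (-10 - 1)/(2 - 10))*(-78) = (-129 - 11/(-8))*(-78) = (-129 - ⅛*(-11))*(-78) = (-129 + 11/8)*(-78) = -1021/8*(-78) = 39819/4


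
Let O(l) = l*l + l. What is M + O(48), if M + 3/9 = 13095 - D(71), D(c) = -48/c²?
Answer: 233600084/15123 ≈ 15447.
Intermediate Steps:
D(c) = -48/c²
O(l) = l + l² (O(l) = l² + l = l + l²)
M = 198030788/15123 (M = -⅓ + (13095 - (-48)/71²) = -⅓ + (13095 - (-48)/5041) = -⅓ + (13095 - 1*(-48/5041)) = -⅓ + (13095 + 48/5041) = -⅓ + 66011943/5041 = 198030788/15123 ≈ 13095.)
M + O(48) = 198030788/15123 + 48*(1 + 48) = 198030788/15123 + 48*49 = 198030788/15123 + 2352 = 233600084/15123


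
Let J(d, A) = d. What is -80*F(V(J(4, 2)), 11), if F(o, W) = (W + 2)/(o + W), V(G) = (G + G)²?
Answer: -208/15 ≈ -13.867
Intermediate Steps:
V(G) = 4*G² (V(G) = (2*G)² = 4*G²)
F(o, W) = (2 + W)/(W + o)
-80*F(V(J(4, 2)), 11) = -80*(2 + 11)/(11 + 4*4²) = -80*13/(11 + 4*16) = -80*13/(11 + 64) = -80*13/75 = -208/15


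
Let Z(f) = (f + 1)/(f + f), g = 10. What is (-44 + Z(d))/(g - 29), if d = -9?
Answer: 392/171 ≈ 2.2924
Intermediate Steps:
Z(f) = (1 + f)/(2*f) (Z(f) = (1 + f)/((2*f)) = (1 + f)*(1/(2*f)) = (1 + f)/(2*f))
(-44 + Z(d))/(g - 29) = (-44 + (½)*(1 - 9)/(-9))/(10 - 29) = (-44 + (½)*(-⅑)*(-8))/(-19) = -(-44 + 4/9)/19 = -1/19*(-392/9) = 392/171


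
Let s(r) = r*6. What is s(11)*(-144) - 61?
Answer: -9565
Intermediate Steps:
s(r) = 6*r
s(11)*(-144) - 61 = (6*11)*(-144) - 61 = 66*(-144) - 61 = -9504 - 61 = -9565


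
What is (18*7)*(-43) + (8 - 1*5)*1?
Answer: -5415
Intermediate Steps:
(18*7)*(-43) + (8 - 1*5)*1 = 126*(-43) + (8 - 5)*1 = -5418 + 3*1 = -5418 + 3 = -5415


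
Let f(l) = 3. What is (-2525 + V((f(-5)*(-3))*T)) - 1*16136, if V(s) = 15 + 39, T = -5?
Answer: -18607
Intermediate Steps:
V(s) = 54
(-2525 + V((f(-5)*(-3))*T)) - 1*16136 = (-2525 + 54) - 1*16136 = -2471 - 16136 = -18607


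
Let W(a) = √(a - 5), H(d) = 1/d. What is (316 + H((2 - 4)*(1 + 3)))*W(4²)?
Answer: 2527*√11/8 ≈ 1047.6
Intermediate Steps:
W(a) = √(-5 + a)
(316 + H((2 - 4)*(1 + 3)))*W(4²) = (316 + 1/((2 - 4)*(1 + 3)))*√(-5 + 4²) = (316 + 1/(-2*4))*√(-5 + 16) = (316 + 1/(-8))*√11 = (316 - ⅛)*√11 = 2527*√11/8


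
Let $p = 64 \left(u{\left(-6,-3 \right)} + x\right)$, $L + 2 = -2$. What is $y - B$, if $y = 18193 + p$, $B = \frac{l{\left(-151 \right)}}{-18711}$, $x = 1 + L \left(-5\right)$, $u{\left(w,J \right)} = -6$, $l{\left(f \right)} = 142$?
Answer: $\frac{358371925}{18711} \approx 19153.0$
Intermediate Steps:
$L = -4$ ($L = -2 - 2 = -4$)
$x = 21$ ($x = 1 - -20 = 1 + 20 = 21$)
$B = - \frac{142}{18711}$ ($B = \frac{142}{-18711} = 142 \left(- \frac{1}{18711}\right) = - \frac{142}{18711} \approx -0.0075891$)
$p = 960$ ($p = 64 \left(-6 + 21\right) = 64 \cdot 15 = 960$)
$y = 19153$ ($y = 18193 + 960 = 19153$)
$y - B = 19153 - - \frac{142}{18711} = 19153 + \frac{142}{18711} = \frac{358371925}{18711}$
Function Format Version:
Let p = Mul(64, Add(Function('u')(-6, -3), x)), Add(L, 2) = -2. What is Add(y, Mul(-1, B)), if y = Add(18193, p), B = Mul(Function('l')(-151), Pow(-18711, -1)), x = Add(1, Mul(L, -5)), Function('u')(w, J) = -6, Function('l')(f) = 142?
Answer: Rational(358371925, 18711) ≈ 19153.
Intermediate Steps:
L = -4 (L = Add(-2, -2) = -4)
x = 21 (x = Add(1, Mul(-4, -5)) = Add(1, 20) = 21)
B = Rational(-142, 18711) (B = Mul(142, Pow(-18711, -1)) = Mul(142, Rational(-1, 18711)) = Rational(-142, 18711) ≈ -0.0075891)
p = 960 (p = Mul(64, Add(-6, 21)) = Mul(64, 15) = 960)
y = 19153 (y = Add(18193, 960) = 19153)
Add(y, Mul(-1, B)) = Add(19153, Mul(-1, Rational(-142, 18711))) = Add(19153, Rational(142, 18711)) = Rational(358371925, 18711)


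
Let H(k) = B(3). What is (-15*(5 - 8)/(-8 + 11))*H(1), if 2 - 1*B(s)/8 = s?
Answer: -120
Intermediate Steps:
B(s) = 16 - 8*s
H(k) = -8 (H(k) = 16 - 8*3 = 16 - 24 = -8)
(-15*(5 - 8)/(-8 + 11))*H(1) = -15*(5 - 8)/(-8 + 11)*(-8) = -(-45)/3*(-8) = -15*(-1)*(-8) = 15*(-8) = -120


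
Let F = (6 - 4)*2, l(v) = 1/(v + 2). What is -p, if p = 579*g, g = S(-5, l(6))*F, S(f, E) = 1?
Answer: -2316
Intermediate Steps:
l(v) = 1/(2 + v)
F = 4 (F = 2*2 = 4)
g = 4 (g = 1*4 = 4)
p = 2316 (p = 579*4 = 2316)
-p = -1*2316 = -2316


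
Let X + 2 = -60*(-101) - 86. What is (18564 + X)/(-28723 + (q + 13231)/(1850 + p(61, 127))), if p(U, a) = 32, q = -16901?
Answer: -11544188/13515089 ≈ -0.85417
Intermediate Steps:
X = 5972 (X = -2 + (-60*(-101) - 86) = -2 + (6060 - 86) = -2 + 5974 = 5972)
(18564 + X)/(-28723 + (q + 13231)/(1850 + p(61, 127))) = (18564 + 5972)/(-28723 + (-16901 + 13231)/(1850 + 32)) = 24536/(-28723 - 3670/1882) = 24536/(-28723 - 3670*1/1882) = 24536/(-28723 - 1835/941) = 24536/(-27030178/941) = 24536*(-941/27030178) = -11544188/13515089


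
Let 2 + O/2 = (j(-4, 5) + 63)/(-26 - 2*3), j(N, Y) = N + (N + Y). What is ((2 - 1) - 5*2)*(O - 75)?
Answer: 2979/4 ≈ 744.75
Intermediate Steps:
j(N, Y) = Y + 2*N
O = -31/4 (O = -4 + 2*(((5 + 2*(-4)) + 63)/(-26 - 2*3)) = -4 + 2*(((5 - 8) + 63)/(-26 - 6)) = -4 + 2*((-3 + 63)/(-32)) = -4 + 2*(60*(-1/32)) = -4 + 2*(-15/8) = -4 - 15/4 = -31/4 ≈ -7.7500)
((2 - 1) - 5*2)*(O - 75) = ((2 - 1) - 5*2)*(-31/4 - 75) = (1 - 10)*(-331/4) = -9*(-331/4) = 2979/4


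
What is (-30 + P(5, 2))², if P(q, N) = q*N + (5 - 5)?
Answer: 400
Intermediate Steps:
P(q, N) = N*q (P(q, N) = N*q + 0 = N*q)
(-30 + P(5, 2))² = (-30 + 2*5)² = (-30 + 10)² = (-20)² = 400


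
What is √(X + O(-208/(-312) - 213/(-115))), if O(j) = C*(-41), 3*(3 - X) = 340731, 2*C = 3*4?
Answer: 2*I*√28455 ≈ 337.37*I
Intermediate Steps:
C = 6 (C = (3*4)/2 = (½)*12 = 6)
X = -113574 (X = 3 - ⅓*340731 = 3 - 113577 = -113574)
O(j) = -246 (O(j) = 6*(-41) = -246)
√(X + O(-208/(-312) - 213/(-115))) = √(-113574 - 246) = √(-113820) = 2*I*√28455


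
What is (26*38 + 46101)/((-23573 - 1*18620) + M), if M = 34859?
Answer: -47089/7334 ≈ -6.4206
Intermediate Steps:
(26*38 + 46101)/((-23573 - 1*18620) + M) = (26*38 + 46101)/((-23573 - 1*18620) + 34859) = (988 + 46101)/((-23573 - 18620) + 34859) = 47089/(-42193 + 34859) = 47089/(-7334) = 47089*(-1/7334) = -47089/7334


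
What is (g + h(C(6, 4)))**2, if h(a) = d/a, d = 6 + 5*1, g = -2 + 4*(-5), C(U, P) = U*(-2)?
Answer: 75625/144 ≈ 525.17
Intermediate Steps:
C(U, P) = -2*U
g = -22 (g = -2 - 20 = -22)
d = 11 (d = 6 + 5 = 11)
h(a) = 11/a
(g + h(C(6, 4)))**2 = (-22 + 11/((-2*6)))**2 = (-22 + 11/(-12))**2 = (-22 + 11*(-1/12))**2 = (-22 - 11/12)**2 = (-275/12)**2 = 75625/144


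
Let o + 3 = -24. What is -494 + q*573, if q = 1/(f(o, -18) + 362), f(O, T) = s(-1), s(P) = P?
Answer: -177761/361 ≈ -492.41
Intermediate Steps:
o = -27 (o = -3 - 24 = -27)
f(O, T) = -1
q = 1/361 (q = 1/(-1 + 362) = 1/361 ≈ 0.0027701)
-494 + q*573 = -494 + (1/361)*573 = -494 + 573/361 = -177761/361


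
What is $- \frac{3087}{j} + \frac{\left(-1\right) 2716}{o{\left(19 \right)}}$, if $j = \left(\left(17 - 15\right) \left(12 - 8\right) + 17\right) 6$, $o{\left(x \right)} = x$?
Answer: $- \frac{155351}{950} \approx -163.53$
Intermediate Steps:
$j = 150$ ($j = \left(2 \cdot 4 + 17\right) 6 = \left(8 + 17\right) 6 = 25 \cdot 6 = 150$)
$- \frac{3087}{j} + \frac{\left(-1\right) 2716}{o{\left(19 \right)}} = - \frac{3087}{150} + \frac{\left(-1\right) 2716}{19} = \left(-3087\right) \frac{1}{150} - \frac{2716}{19} = - \frac{1029}{50} - \frac{2716}{19} = - \frac{155351}{950}$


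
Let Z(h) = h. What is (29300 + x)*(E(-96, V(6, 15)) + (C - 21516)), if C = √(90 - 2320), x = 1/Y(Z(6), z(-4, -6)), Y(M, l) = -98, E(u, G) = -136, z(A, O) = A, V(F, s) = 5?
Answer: -31085765574/49 + 2871399*I*√2230/98 ≈ -6.344e+8 + 1.3836e+6*I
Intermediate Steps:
x = -1/98 (x = 1/(-98) = -1/98 ≈ -0.010204)
C = I*√2230 (C = √(-2230) = I*√2230 ≈ 47.223*I)
(29300 + x)*(E(-96, V(6, 15)) + (C - 21516)) = (29300 - 1/98)*(-136 + (I*√2230 - 21516)) = 2871399*(-136 + (-21516 + I*√2230))/98 = 2871399*(-21652 + I*√2230)/98 = -31085765574/49 + 2871399*I*√2230/98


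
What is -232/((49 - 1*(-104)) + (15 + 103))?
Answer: -232/271 ≈ -0.85609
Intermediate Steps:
-232/((49 - 1*(-104)) + (15 + 103)) = -232/((49 + 104) + 118) = -232/(153 + 118) = -232/271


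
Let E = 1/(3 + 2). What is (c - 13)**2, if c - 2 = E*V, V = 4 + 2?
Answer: 2401/25 ≈ 96.040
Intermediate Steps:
V = 6
E = 1/5 ≈ 0.20000
c = 16/5 (c = 2 + (1/5)*6 = 2 + 6/5 = 16/5 ≈ 3.2000)
(c - 13)**2 = (16/5 - 13)**2 = (-49/5)**2 = 2401/25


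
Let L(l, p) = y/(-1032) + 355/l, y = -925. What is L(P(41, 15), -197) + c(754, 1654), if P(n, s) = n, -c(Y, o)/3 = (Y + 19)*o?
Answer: -162292603027/42312 ≈ -3.8356e+6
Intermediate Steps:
c(Y, o) = -3*o*(19 + Y) (c(Y, o) = -3*(Y + 19)*o = -3*(19 + Y)*o = -3*o*(19 + Y))
L(l, p) = 925/1032 + 355/l (L(l, p) = -925/(-1032) + 355/l = -925*(-1/1032) + 355/l = 925/1032 + 355/l)
L(P(41, 15), -197) + c(754, 1654) = (925/1032 + 355/41) - 3*1654*(19 + 754) = (925/1032 + 355*(1/41)) - 3*1654*773 = (925/1032 + 355/41) - 3835626 = 404285/42312 - 3835626 = -162292603027/42312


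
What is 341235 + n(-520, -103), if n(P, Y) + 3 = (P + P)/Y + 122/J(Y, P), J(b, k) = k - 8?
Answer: 9279048821/27192 ≈ 3.4124e+5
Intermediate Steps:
J(b, k) = -8 + k
n(P, Y) = -3 + 122/(-8 + P) + 2*P/Y (n(P, Y) = -3 + ((P + P)/Y + 122/(-8 + P)) = -3 + ((2*P)/Y + 122/(-8 + P)) = -3 + (2*P/Y + 122/(-8 + P)) = -3 + (122/(-8 + P) + 2*P/Y) = -3 + 122/(-8 + P) + 2*P/Y)
341235 + n(-520, -103) = 341235 + (-3 + 122/(-8 - 520) + 2*(-520)/(-103)) = 341235 + (-3 + 122/(-528) + 2*(-520)*(-1/103)) = 341235 + (-3 + 122*(-1/528) + 1040/103) = 341235 + (-3 - 61/264 + 1040/103) = 341235 + 186701/27192 = 9279048821/27192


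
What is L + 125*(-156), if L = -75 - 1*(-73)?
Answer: -19502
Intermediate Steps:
L = -2 (L = -75 + 73 = -2)
L + 125*(-156) = -2 + 125*(-156) = -2 - 19500 = -19502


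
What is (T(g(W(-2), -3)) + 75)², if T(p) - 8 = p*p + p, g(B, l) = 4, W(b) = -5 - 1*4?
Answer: 10609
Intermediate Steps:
W(b) = -9 (W(b) = -5 - 4 = -9)
T(p) = 8 + p + p² (T(p) = 8 + (p*p + p) = 8 + (p² + p) = 8 + (p + p²) = 8 + p + p²)
(T(g(W(-2), -3)) + 75)² = ((8 + 4 + 4²) + 75)² = ((8 + 4 + 16) + 75)² = (28 + 75)² = 103² = 10609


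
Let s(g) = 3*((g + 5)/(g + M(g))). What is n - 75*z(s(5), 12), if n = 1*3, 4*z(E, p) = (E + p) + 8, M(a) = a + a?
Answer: -819/2 ≈ -409.50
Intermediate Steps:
M(a) = 2*a
s(g) = (5 + g)/g (s(g) = 3*((g + 5)/(g + 2*g)) = 3*((5 + g)/((3*g))) = 3*((5 + g)*(1/(3*g))) = 3*((5 + g)/(3*g)) = (5 + g)/g)
z(E, p) = 2 + E/4 + p/4 (z(E, p) = ((E + p) + 8)/4 = (8 + E + p)/4 = 2 + E/4 + p/4)
n = 3
n - 75*z(s(5), 12) = 3 - 75*(2 + ((5 + 5)/5)/4 + (¼)*12) = 3 - 75*(2 + ((⅕)*10)/4 + 3) = 3 - 75*(2 + (¼)*2 + 3) = 3 - 75*(2 + ½ + 3) = 3 - 75*11/2 = 3 - 825/2 = -819/2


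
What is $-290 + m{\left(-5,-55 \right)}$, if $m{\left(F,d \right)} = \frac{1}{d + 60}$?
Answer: $- \frac{1449}{5} \approx -289.8$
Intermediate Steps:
$m{\left(F,d \right)} = \frac{1}{60 + d}$
$-290 + m{\left(-5,-55 \right)} = -290 + \frac{1}{60 - 55} = -290 + \frac{1}{5} = - \frac{1449}{5}$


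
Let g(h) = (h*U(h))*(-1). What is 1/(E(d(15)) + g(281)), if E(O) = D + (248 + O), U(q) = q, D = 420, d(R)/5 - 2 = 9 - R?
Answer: -1/78313 ≈ -1.2769e-5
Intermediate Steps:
d(R) = 55 - 5*R (d(R) = 10 + 5*(9 - R) = 10 + (45 - 5*R) = 55 - 5*R)
E(O) = 668 + O (E(O) = 420 + (248 + O) = 668 + O)
g(h) = -h**2 (g(h) = (h*h)*(-1) = h**2*(-1) = -h**2)
1/(E(d(15)) + g(281)) = 1/((668 + (55 - 5*15)) - 1*281**2) = 1/((668 + (55 - 75)) - 1*78961) = 1/((668 - 20) - 78961) = 1/(648 - 78961) = 1/(-78313) = -1/78313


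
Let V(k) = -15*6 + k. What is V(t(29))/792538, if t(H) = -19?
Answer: -109/792538 ≈ -0.00013753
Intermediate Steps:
V(k) = -90 + k
V(t(29))/792538 = (-90 - 19)/792538 = -109*1/792538 = -109/792538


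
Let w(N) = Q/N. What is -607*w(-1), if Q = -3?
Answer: -1821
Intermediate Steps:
w(N) = -3/N
-607*w(-1) = -(-1821)/(-1) = -(-1821)*(-1) = -607*3 = -1821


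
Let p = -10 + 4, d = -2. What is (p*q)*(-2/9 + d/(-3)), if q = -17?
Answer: 136/3 ≈ 45.333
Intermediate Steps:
p = -6
(p*q)*(-2/9 + d/(-3)) = (-6*(-17))*(-2/9 - 2/(-3)) = 102*(-2*⅑ - 2*(-⅓)) = 102*(-2/9 + ⅔) = 102*(4/9) = 136/3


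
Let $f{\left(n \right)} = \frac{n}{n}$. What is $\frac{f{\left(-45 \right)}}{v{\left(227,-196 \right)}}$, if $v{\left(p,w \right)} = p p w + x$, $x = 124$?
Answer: $- \frac{1}{10099560} \approx -9.9014 \cdot 10^{-8}$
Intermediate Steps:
$v{\left(p,w \right)} = 124 + w p^{2}$ ($v{\left(p,w \right)} = p p w + 124 = p^{2} w + 124 = w p^{2} + 124 = 124 + w p^{2}$)
$f{\left(n \right)} = 1$
$\frac{f{\left(-45 \right)}}{v{\left(227,-196 \right)}} = 1 \frac{1}{124 - 196 \cdot 227^{2}} = 1 \frac{1}{124 - 10099684} = 1 \frac{1}{-10099560} = 1 \left(- \frac{1}{10099560}\right) = - \frac{1}{10099560}$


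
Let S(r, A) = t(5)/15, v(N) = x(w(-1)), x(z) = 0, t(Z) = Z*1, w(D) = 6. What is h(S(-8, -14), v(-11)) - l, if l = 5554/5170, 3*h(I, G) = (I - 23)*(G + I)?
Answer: -250759/69795 ≈ -3.5928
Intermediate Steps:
t(Z) = Z
v(N) = 0
S(r, A) = 1/3 (S(r, A) = 5/15 = 5*(1/15) = 1/3)
h(I, G) = (-23 + I)*(G + I)/3 (h(I, G) = ((I - 23)*(G + I))/3 = ((-23 + I)*(G + I))/3 = (-23 + I)*(G + I)/3)
l = 2777/2585 (l = 5554*(1/5170) = 2777/2585 ≈ 1.0743)
h(S(-8, -14), v(-11)) - l = (-23/3*0 - 23/3*1/3 + (1/3)**2/3 + (1/3)*0*(1/3)) - 1*2777/2585 = (0 - 23/9 + (1/3)*(1/9) + 0) - 2777/2585 = (0 - 23/9 + 1/27 + 0) - 2777/2585 = -68/27 - 2777/2585 = -250759/69795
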